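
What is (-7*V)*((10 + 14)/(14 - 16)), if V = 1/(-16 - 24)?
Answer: -21/10 ≈ -2.1000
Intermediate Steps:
V = -1/40 (V = 1/(-40) = -1/40 ≈ -0.025000)
(-7*V)*((10 + 14)/(14 - 16)) = (-7*(-1/40))*((10 + 14)/(14 - 16)) = 7*(24/(-2))/40 = 7*(24*(-½))/40 = (7/40)*(-12) = -21/10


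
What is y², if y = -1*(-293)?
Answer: 85849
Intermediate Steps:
y = 293
y² = 293² = 85849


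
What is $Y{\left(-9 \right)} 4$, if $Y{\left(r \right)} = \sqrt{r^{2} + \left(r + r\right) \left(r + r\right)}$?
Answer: $36 \sqrt{5} \approx 80.498$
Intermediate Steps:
$Y{\left(r \right)} = \sqrt{5} \sqrt{r^{2}}$ ($Y{\left(r \right)} = \sqrt{r^{2} + 2 r 2 r} = \sqrt{r^{2} + 4 r^{2}} = \sqrt{5 r^{2}} = \sqrt{5} \sqrt{r^{2}}$)
$Y{\left(-9 \right)} 4 = \sqrt{5} \sqrt{\left(-9\right)^{2}} \cdot 4 = \sqrt{5} \sqrt{81} \cdot 4 = \sqrt{5} \cdot 9 \cdot 4 = 9 \sqrt{5} \cdot 4 = 36 \sqrt{5}$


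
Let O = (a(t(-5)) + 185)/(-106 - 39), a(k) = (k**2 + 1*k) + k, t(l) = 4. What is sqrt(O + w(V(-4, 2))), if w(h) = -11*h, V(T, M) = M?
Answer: I*sqrt(492855)/145 ≈ 4.8416*I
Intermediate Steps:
a(k) = k**2 + 2*k (a(k) = (k**2 + k) + k = (k + k**2) + k = k**2 + 2*k)
O = -209/145 (O = (4*(2 + 4) + 185)/(-106 - 39) = (4*6 + 185)/(-145) = (24 + 185)*(-1/145) = 209*(-1/145) = -209/145 ≈ -1.4414)
sqrt(O + w(V(-4, 2))) = sqrt(-209/145 - 11*2) = sqrt(-209/145 - 22) = sqrt(-3399/145) = I*sqrt(492855)/145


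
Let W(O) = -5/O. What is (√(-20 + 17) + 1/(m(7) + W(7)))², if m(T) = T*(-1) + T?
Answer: (-7 + 5*I*√3)²/25 ≈ -1.04 - 4.8497*I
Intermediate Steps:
m(T) = 0 (m(T) = -T + T = 0)
(√(-20 + 17) + 1/(m(7) + W(7)))² = (√(-20 + 17) + 1/(0 - 5/7))² = (√(-3) + 1/(0 - 5*⅐))² = (I*√3 + 1/(0 - 5/7))² = (I*√3 + 1/(-5/7))² = (I*√3 - 7/5)² = (-7/5 + I*√3)²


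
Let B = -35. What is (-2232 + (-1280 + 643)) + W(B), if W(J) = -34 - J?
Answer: -2868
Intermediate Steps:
(-2232 + (-1280 + 643)) + W(B) = (-2232 + (-1280 + 643)) + (-34 - 1*(-35)) = (-2232 - 637) + (-34 + 35) = -2869 + 1 = -2868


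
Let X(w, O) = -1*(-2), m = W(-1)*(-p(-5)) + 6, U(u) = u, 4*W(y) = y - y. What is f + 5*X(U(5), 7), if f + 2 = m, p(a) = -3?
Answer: 14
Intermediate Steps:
W(y) = 0 (W(y) = (y - y)/4 = (¼)*0 = 0)
m = 6 (m = 0*(-1*(-3)) + 6 = 0*3 + 6 = 0 + 6 = 6)
f = 4 (f = -2 + 6 = 4)
X(w, O) = 2
f + 5*X(U(5), 7) = 4 + 5*2 = 4 + 10 = 14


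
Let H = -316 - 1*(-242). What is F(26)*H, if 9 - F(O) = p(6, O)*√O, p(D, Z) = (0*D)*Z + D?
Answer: -666 + 444*√26 ≈ 1598.0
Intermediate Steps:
H = -74 (H = -316 + 242 = -74)
p(D, Z) = D (p(D, Z) = 0*Z + D = 0 + D = D)
F(O) = 9 - 6*√O
F(26)*H = (9 - 6*√26)*(-74) = -666 + 444*√26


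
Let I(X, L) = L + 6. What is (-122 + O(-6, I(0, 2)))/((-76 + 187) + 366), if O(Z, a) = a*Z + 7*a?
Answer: -38/159 ≈ -0.23899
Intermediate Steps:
I(X, L) = 6 + L
O(Z, a) = 7*a + Z*a (O(Z, a) = Z*a + 7*a = 7*a + Z*a)
(-122 + O(-6, I(0, 2)))/((-76 + 187) + 366) = (-122 + (6 + 2)*(7 - 6))/((-76 + 187) + 366) = (-122 + 8*1)/(111 + 366) = (-122 + 8)/477 = -114*1/477 = -38/159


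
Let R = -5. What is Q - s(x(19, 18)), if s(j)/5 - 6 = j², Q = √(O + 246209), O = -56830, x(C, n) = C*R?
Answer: -45155 + √189379 ≈ -44720.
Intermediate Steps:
x(C, n) = -5*C (x(C, n) = C*(-5) = -5*C)
Q = √189379 (Q = √(-56830 + 246209) = √189379 ≈ 435.18)
s(j) = 30 + 5*j²
Q - s(x(19, 18)) = √189379 - (30 + 5*(-5*19)²) = √189379 - (30 + 5*(-95)²) = √189379 - (30 + 5*9025) = √189379 - (30 + 45125) = √189379 - 1*45155 = √189379 - 45155 = -45155 + √189379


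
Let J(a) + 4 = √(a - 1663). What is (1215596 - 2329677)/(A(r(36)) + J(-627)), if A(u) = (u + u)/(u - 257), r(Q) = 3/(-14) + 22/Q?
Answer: 291378561806111/150663871259 + 72788358472009*I*√2290/150663871259 ≈ 1934.0 + 23119.0*I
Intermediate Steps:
r(Q) = -3/14 + 22/Q (r(Q) = 3*(-1/14) + 22/Q = -3/14 + 22/Q)
J(a) = -4 + √(-1663 + a) (J(a) = -4 + √(a - 1663) = -4 + √(-1663 + a))
A(u) = 2*u/(-257 + u) (A(u) = (2*u)/(-257 + u) = 2*u/(-257 + u))
(1215596 - 2329677)/(A(r(36)) + J(-627)) = (1215596 - 2329677)/(2*(-3/14 + 22/36)/(-257 + (-3/14 + 22/36)) + (-4 + √(-1663 - 627))) = -1114081/(2*(-3/14 + 22*(1/36))/(-257 + (-3/14 + 22*(1/36))) + (-4 + √(-2290))) = -1114081/(2*(-3/14 + 11/18)/(-257 + (-3/14 + 11/18)) + (-4 + I*√2290)) = -1114081/(2*(25/63)/(-257 + 25/63) + (-4 + I*√2290)) = -1114081/(2*(25/63)/(-16166/63) + (-4 + I*√2290)) = -1114081/(2*(25/63)*(-63/16166) + (-4 + I*√2290)) = -1114081/(-25/8083 + (-4 + I*√2290)) = -1114081/(-32357/8083 + I*√2290)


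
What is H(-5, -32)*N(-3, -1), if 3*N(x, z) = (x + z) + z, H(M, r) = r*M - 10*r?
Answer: -800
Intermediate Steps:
H(M, r) = -10*r + M*r (H(M, r) = M*r - 10*r = -10*r + M*r)
N(x, z) = x/3 + 2*z/3 (N(x, z) = ((x + z) + z)/3 = (x + 2*z)/3 = x/3 + 2*z/3)
H(-5, -32)*N(-3, -1) = (-32*(-10 - 5))*((1/3)*(-3) + (2/3)*(-1)) = (-32*(-15))*(-1 - 2/3) = 480*(-5/3) = -800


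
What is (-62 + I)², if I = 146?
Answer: 7056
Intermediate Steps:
(-62 + I)² = (-62 + 146)² = 84² = 7056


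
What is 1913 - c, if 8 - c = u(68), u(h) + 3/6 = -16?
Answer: 3777/2 ≈ 1888.5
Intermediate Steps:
u(h) = -33/2 (u(h) = -½ - 16 = -33/2)
c = 49/2 (c = 8 - 1*(-33/2) = 8 + 33/2 = 49/2 ≈ 24.500)
1913 - c = 1913 - 1*49/2 = 1913 - 49/2 = 3777/2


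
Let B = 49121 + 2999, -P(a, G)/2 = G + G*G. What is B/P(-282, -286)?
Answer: -2606/8151 ≈ -0.31972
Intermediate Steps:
P(a, G) = -2*G - 2*G**2 (P(a, G) = -2*(G + G*G) = -2*(G + G**2) = -2*G - 2*G**2)
B = 52120
B/P(-282, -286) = 52120/((-2*(-286)*(1 - 286))) = 52120/((-2*(-286)*(-285))) = 52120/(-163020) = 52120*(-1/163020) = -2606/8151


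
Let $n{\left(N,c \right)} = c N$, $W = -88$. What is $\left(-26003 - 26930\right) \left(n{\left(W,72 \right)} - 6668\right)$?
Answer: $688340732$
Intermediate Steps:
$n{\left(N,c \right)} = N c$
$\left(-26003 - 26930\right) \left(n{\left(W,72 \right)} - 6668\right) = \left(-26003 - 26930\right) \left(\left(-88\right) 72 - 6668\right) = - 52933 \left(-6336 - 6668\right) = \left(-52933\right) \left(-13004\right) = 688340732$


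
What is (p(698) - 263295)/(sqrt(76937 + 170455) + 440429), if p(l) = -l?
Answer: -116270172997/193977456649 + 3167916*sqrt(1718)/193977456649 ≈ -0.59872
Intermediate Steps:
(p(698) - 263295)/(sqrt(76937 + 170455) + 440429) = (-1*698 - 263295)/(sqrt(76937 + 170455) + 440429) = (-698 - 263295)/(sqrt(247392) + 440429) = -263993/(12*sqrt(1718) + 440429) = -263993/(440429 + 12*sqrt(1718))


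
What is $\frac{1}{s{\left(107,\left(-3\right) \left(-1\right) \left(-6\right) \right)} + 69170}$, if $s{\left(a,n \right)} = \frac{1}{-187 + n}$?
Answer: $\frac{205}{14179849} \approx 1.4457 \cdot 10^{-5}$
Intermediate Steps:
$\frac{1}{s{\left(107,\left(-3\right) \left(-1\right) \left(-6\right) \right)} + 69170} = \frac{1}{\frac{1}{-187 + \left(-3\right) \left(-1\right) \left(-6\right)} + 69170} = \frac{1}{\frac{1}{-187 + 3 \left(-6\right)} + 69170} = \frac{1}{\frac{1}{-187 - 18} + 69170} = \frac{1}{\frac{1}{-205} + 69170} = \frac{1}{- \frac{1}{205} + 69170} = \frac{1}{\frac{14179849}{205}} = \frac{205}{14179849}$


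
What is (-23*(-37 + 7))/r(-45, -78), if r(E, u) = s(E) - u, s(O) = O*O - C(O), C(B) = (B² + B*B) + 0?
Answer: -230/649 ≈ -0.35439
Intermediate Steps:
C(B) = 2*B² (C(B) = (B² + B²) + 0 = 2*B² + 0 = 2*B²)
s(O) = -O² (s(O) = O*O - 2*O² = O² - 2*O² = -O²)
r(E, u) = -u - E² (r(E, u) = -E² - u = -u - E²)
(-23*(-37 + 7))/r(-45, -78) = (-23*(-37 + 7))/(-1*(-78) - 1*(-45)²) = (-23*(-30))/(78 - 1*2025) = 690/(78 - 2025) = 690/(-1947) = 690*(-1/1947) = -230/649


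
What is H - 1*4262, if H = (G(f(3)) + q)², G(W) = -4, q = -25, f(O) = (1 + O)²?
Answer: -3421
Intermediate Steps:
H = 841 (H = (-4 - 25)² = (-29)² = 841)
H - 1*4262 = 841 - 1*4262 = 841 - 4262 = -3421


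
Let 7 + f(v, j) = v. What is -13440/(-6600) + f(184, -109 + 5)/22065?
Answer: 165401/80905 ≈ 2.0444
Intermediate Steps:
f(v, j) = -7 + v
-13440/(-6600) + f(184, -109 + 5)/22065 = -13440/(-6600) + (-7 + 184)/22065 = -13440*(-1/6600) + 177*(1/22065) = 112/55 + 59/7355 = 165401/80905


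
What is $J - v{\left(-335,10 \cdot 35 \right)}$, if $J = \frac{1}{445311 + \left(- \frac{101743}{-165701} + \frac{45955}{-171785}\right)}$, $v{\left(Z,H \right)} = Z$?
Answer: $\frac{849276164095835402}{2535152711650287} \approx 335.0$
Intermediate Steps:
$J = \frac{5692989257}{2535152711650287}$ ($J = \frac{1}{445311 + \left(\left(-101743\right) \left(- \frac{1}{165701}\right) + 45955 \left(- \frac{1}{171785}\right)\right)} = \frac{1}{445311 + \left(\frac{101743}{165701} - \frac{9191}{34357}\right)} = \frac{1}{445311 + \frac{1972626360}{5692989257}} = \frac{1}{\frac{2535152711650287}{5692989257}} = \frac{5692989257}{2535152711650287} \approx 2.2456 \cdot 10^{-6}$)
$J - v{\left(-335,10 \cdot 35 \right)} = \frac{5692989257}{2535152711650287} - -335 = \frac{5692989257}{2535152711650287} + 335 = \frac{849276164095835402}{2535152711650287}$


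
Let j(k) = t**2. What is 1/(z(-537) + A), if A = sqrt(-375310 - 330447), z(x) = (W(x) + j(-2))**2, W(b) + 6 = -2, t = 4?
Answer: 64/709853 - 233*I*sqrt(13)/709853 ≈ 9.0159e-5 - 0.0011835*I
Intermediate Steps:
W(b) = -8 (W(b) = -6 - 2 = -8)
j(k) = 16 (j(k) = 4**2 = 16)
z(x) = 64 (z(x) = (-8 + 16)**2 = 8**2 = 64)
A = 233*I*sqrt(13) (A = sqrt(-705757) = 233*I*sqrt(13) ≈ 840.09*I)
1/(z(-537) + A) = 1/(64 + 233*I*sqrt(13))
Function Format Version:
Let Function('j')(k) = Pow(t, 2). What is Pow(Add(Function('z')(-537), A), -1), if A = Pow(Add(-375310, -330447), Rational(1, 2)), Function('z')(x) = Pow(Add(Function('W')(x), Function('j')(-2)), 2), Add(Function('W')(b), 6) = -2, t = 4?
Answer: Add(Rational(64, 709853), Mul(Rational(-233, 709853), I, Pow(13, Rational(1, 2)))) ≈ Add(9.0159e-5, Mul(-0.0011835, I))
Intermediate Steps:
Function('W')(b) = -8 (Function('W')(b) = Add(-6, -2) = -8)
Function('j')(k) = 16 (Function('j')(k) = Pow(4, 2) = 16)
Function('z')(x) = 64 (Function('z')(x) = Pow(Add(-8, 16), 2) = Pow(8, 2) = 64)
A = Mul(233, I, Pow(13, Rational(1, 2))) (A = Pow(-705757, Rational(1, 2)) = Mul(233, I, Pow(13, Rational(1, 2))) ≈ Mul(840.09, I))
Pow(Add(Function('z')(-537), A), -1) = Pow(Add(64, Mul(233, I, Pow(13, Rational(1, 2)))), -1)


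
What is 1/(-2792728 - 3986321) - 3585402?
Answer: -24305615842699/6779049 ≈ -3.5854e+6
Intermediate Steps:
1/(-2792728 - 3986321) - 3585402 = 1/(-6779049) - 3585402 = -1/6779049 - 3585402 = -24305615842699/6779049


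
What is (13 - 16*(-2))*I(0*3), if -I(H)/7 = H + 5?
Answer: -1575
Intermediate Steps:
I(H) = -35 - 7*H (I(H) = -7*(H + 5) = -7*(5 + H) = -35 - 7*H)
(13 - 16*(-2))*I(0*3) = (13 - 16*(-2))*(-35 - 0*3) = (13 + 32)*(-35 - 7*0) = 45*(-35 + 0) = 45*(-35) = -1575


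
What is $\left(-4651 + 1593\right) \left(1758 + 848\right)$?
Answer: $-7969148$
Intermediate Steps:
$\left(-4651 + 1593\right) \left(1758 + 848\right) = \left(-3058\right) 2606 = -7969148$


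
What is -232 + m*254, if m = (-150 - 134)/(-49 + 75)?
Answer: -39084/13 ≈ -3006.5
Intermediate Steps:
m = -142/13 (m = -284/26 = -284*1/26 = -142/13 ≈ -10.923)
-232 + m*254 = -232 - 142/13*254 = -232 - 36068/13 = -39084/13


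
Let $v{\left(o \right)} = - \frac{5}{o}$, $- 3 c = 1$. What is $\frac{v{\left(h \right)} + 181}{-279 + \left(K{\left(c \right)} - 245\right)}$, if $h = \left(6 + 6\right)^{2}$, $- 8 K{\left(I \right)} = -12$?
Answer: $- \frac{2369}{6840} \approx -0.34634$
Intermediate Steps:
$c = - \frac{1}{3}$ ($c = \left(- \frac{1}{3}\right) 1 = - \frac{1}{3} \approx -0.33333$)
$K{\left(I \right)} = \frac{3}{2}$ ($K{\left(I \right)} = \left(- \frac{1}{8}\right) \left(-12\right) = \frac{3}{2}$)
$h = 144$ ($h = 12^{2} = 144$)
$\frac{v{\left(h \right)} + 181}{-279 + \left(K{\left(c \right)} - 245\right)} = \frac{- \frac{5}{144} + 181}{-279 + \left(\frac{3}{2} - 245\right)} = \frac{\left(-5\right) \frac{1}{144} + 181}{-279 - \frac{487}{2}} = \frac{- \frac{5}{144} + 181}{- \frac{1045}{2}} = \frac{26059}{144} \left(- \frac{2}{1045}\right) = - \frac{2369}{6840}$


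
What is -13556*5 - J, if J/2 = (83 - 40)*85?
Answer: -75090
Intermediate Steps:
J = 7310 (J = 2*((83 - 40)*85) = 2*(43*85) = 2*3655 = 7310)
-13556*5 - J = -13556*5 - 1*7310 = -67780 - 7310 = -75090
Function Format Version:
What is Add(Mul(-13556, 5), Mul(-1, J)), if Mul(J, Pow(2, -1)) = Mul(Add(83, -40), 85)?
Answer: -75090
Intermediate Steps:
J = 7310 (J = Mul(2, Mul(Add(83, -40), 85)) = Mul(2, Mul(43, 85)) = Mul(2, 3655) = 7310)
Add(Mul(-13556, 5), Mul(-1, J)) = Add(Mul(-13556, 5), Mul(-1, 7310)) = Add(-67780, -7310) = -75090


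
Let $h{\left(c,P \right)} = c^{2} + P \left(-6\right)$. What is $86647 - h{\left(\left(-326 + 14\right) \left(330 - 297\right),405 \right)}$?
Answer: $-105918539$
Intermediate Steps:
$h{\left(c,P \right)} = c^{2} - 6 P$
$86647 - h{\left(\left(-326 + 14\right) \left(330 - 297\right),405 \right)} = 86647 - \left(\left(\left(-326 + 14\right) \left(330 - 297\right)\right)^{2} - 2430\right) = 86647 - \left(\left(\left(-312\right) 33\right)^{2} - 2430\right) = 86647 - \left(\left(-10296\right)^{2} - 2430\right) = 86647 - \left(106007616 - 2430\right) = 86647 - 106005186 = -105918539$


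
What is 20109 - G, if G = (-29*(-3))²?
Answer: 12540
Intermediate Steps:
G = 7569 (G = 87² = 7569)
20109 - G = 20109 - 1*7569 = 20109 - 7569 = 12540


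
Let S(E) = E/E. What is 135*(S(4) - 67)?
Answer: -8910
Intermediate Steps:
S(E) = 1
135*(S(4) - 67) = 135*(1 - 67) = 135*(-66) = -8910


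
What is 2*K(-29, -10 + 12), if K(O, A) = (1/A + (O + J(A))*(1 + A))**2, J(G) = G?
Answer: 25921/2 ≈ 12961.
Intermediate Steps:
K(O, A) = (1/A + (1 + A)*(A + O))**2 (K(O, A) = (1/A + (O + A)*(1 + A))**2 = (1/A + (A + O)*(1 + A))**2 = (1/A + (1 + A)*(A + O))**2)
2*K(-29, -10 + 12) = 2*((1 + (-10 + 12)**2 + (-10 + 12)**3 + (-10 + 12)*(-29) - 29*(-10 + 12)**2)**2/(-10 + 12)**2) = 2*((1 + 2**2 + 2**3 + 2*(-29) - 29*2**2)**2/2**2) = 2*((1 + 4 + 8 - 58 - 29*4)**2/4) = 2*((1 + 4 + 8 - 58 - 116)**2/4) = 2*((1/4)*(-161)**2) = 2*((1/4)*25921) = 2*(25921/4) = 25921/2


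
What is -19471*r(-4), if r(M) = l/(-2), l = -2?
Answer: -19471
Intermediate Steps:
r(M) = 1 (r(M) = -2/(-2) = -2*(-1/2) = 1)
-19471*r(-4) = -19471*1 = -19471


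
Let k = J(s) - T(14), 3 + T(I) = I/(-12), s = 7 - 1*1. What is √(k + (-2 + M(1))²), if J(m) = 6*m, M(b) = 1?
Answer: √1482/6 ≈ 6.4161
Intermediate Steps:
s = 6 (s = 7 - 1 = 6)
T(I) = -3 - I/12 (T(I) = -3 + I/(-12) = -3 + I*(-1/12) = -3 - I/12)
k = 241/6 (k = 6*6 - (-3 - 1/12*14) = 36 - (-3 - 7/6) = 36 - 1*(-25/6) = 36 + 25/6 = 241/6 ≈ 40.167)
√(k + (-2 + M(1))²) = √(241/6 + (-2 + 1)²) = √(241/6 + (-1)²) = √(241/6 + 1) = √(247/6) = √1482/6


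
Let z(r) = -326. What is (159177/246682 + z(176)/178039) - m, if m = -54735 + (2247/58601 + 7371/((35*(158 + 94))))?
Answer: 9860954771814800624867/180158880416157860 ≈ 54735.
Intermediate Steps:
m = -449046432003/8204140 (m = -54735 + (2247*(1/58601) + 7371/((35*252))) = -54735 + (2247/58601 + 7371/8820) = -54735 + (2247/58601 + 7371*(1/8820)) = -54735 + (2247/58601 + 117/140) = -54735 + 7170897/8204140 = -449046432003/8204140 ≈ -54734.)
(159177/246682 + z(176)/178039) - m = (159177/246682 - 326/178039) - 1*(-449046432003/8204140) = (159177*(1/246682) - 326*1/178039) + 449046432003/8204140 = (159177/246682 - 326/178039) + 449046432003/8204140 = 28259295571/43919016598 + 449046432003/8204140 = 9860954771814800624867/180158880416157860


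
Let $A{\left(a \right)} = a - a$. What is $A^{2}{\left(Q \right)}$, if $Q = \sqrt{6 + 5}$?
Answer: $0$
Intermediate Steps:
$Q = \sqrt{11} \approx 3.3166$
$A{\left(a \right)} = 0$
$A^{2}{\left(Q \right)} = 0^{2} = 0$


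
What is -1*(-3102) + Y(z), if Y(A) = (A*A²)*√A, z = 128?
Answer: 3102 + 16777216*√2 ≈ 2.3730e+7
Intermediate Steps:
Y(A) = A^(7/2) (Y(A) = A³*√A = A^(7/2))
-1*(-3102) + Y(z) = -1*(-3102) + 128^(7/2) = 3102 + 16777216*√2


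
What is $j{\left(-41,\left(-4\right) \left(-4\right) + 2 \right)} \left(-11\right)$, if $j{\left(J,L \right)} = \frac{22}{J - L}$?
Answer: $\frac{242}{59} \approx 4.1017$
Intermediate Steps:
$j{\left(-41,\left(-4\right) \left(-4\right) + 2 \right)} \left(-11\right) = \frac{22}{-41 - \left(\left(-4\right) \left(-4\right) + 2\right)} \left(-11\right) = \frac{22}{-41 - \left(16 + 2\right)} \left(-11\right) = \frac{22}{-41 - 18} \left(-11\right) = \frac{22}{-59} \left(-11\right) = 22 \left(- \frac{1}{59}\right) \left(-11\right) = \left(- \frac{22}{59}\right) \left(-11\right) = \frac{242}{59}$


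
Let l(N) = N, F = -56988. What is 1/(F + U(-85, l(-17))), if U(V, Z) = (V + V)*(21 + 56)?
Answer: -1/70078 ≈ -1.4270e-5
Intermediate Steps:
U(V, Z) = 154*V (U(V, Z) = (2*V)*77 = 154*V)
1/(F + U(-85, l(-17))) = 1/(-56988 + 154*(-85)) = 1/(-56988 - 13090) = 1/(-70078) = -1/70078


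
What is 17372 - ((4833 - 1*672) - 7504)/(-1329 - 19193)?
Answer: 356504841/20522 ≈ 17372.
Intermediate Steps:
17372 - ((4833 - 1*672) - 7504)/(-1329 - 19193) = 17372 - ((4833 - 672) - 7504)/(-20522) = 17372 - (4161 - 7504)*(-1)/20522 = 17372 - (-3343)*(-1)/20522 = 17372 - 1*3343/20522 = 17372 - 3343/20522 = 356504841/20522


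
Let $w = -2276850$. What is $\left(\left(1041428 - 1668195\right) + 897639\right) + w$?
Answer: $-2005978$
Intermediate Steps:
$\left(\left(1041428 - 1668195\right) + 897639\right) + w = \left(\left(1041428 - 1668195\right) + 897639\right) - 2276850 = \left(-626767 + 897639\right) - 2276850 = 270872 - 2276850 = -2005978$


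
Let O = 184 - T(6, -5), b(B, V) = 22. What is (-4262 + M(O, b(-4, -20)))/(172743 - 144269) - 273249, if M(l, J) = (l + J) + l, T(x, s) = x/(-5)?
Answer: -19451239739/71185 ≈ -2.7325e+5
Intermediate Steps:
T(x, s) = -x/5 (T(x, s) = x*(-⅕) = -x/5)
O = 926/5 (O = 184 - (-1)*6/5 = 184 - 1*(-6/5) = 184 + 6/5 = 926/5 ≈ 185.20)
M(l, J) = J + 2*l (M(l, J) = (J + l) + l = J + 2*l)
(-4262 + M(O, b(-4, -20)))/(172743 - 144269) - 273249 = (-4262 + (22 + 2*(926/5)))/(172743 - 144269) - 273249 = (-4262 + (22 + 1852/5))/28474 - 273249 = (-4262 + 1962/5)*(1/28474) - 273249 = -19348/5*1/28474 - 273249 = -9674/71185 - 273249 = -19451239739/71185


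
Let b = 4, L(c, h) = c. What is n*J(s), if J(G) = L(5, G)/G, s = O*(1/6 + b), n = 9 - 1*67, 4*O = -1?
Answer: 1392/5 ≈ 278.40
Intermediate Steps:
O = -¼ (O = (¼)*(-1) = -¼ ≈ -0.25000)
n = -58 (n = 9 - 67 = -58)
s = -25/24 (s = -(1/6 + 4)/4 = -(⅙ + 4)/4 = -¼*25/6 = -25/24 ≈ -1.0417)
J(G) = 5/G
n*J(s) = -290/(-25/24) = -290*(-24)/25 = -58*(-24/5) = 1392/5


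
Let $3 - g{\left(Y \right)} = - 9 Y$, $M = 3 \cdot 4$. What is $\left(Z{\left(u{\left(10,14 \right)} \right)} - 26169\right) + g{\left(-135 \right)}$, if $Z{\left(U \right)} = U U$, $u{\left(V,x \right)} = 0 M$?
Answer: $-27381$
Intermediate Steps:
$M = 12$
$u{\left(V,x \right)} = 0$ ($u{\left(V,x \right)} = 0 \cdot 12 = 0$)
$g{\left(Y \right)} = 3 + 9 Y$ ($g{\left(Y \right)} = 3 - - 9 Y = 3 + 9 Y$)
$Z{\left(U \right)} = U^{2}$
$\left(Z{\left(u{\left(10,14 \right)} \right)} - 26169\right) + g{\left(-135 \right)} = \left(0^{2} - 26169\right) + \left(3 + 9 \left(-135\right)\right) = \left(0 - 26169\right) + \left(3 - 1215\right) = -26169 - 1212 = -27381$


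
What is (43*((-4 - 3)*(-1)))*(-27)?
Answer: -8127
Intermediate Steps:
(43*((-4 - 3)*(-1)))*(-27) = (43*(-7*(-1)))*(-27) = (43*7)*(-27) = 301*(-27) = -8127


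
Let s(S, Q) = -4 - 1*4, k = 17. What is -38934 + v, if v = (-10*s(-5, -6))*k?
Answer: -37574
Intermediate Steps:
s(S, Q) = -8 (s(S, Q) = -4 - 4 = -8)
v = 1360 (v = -10*(-8)*17 = 80*17 = 1360)
-38934 + v = -38934 + 1360 = -37574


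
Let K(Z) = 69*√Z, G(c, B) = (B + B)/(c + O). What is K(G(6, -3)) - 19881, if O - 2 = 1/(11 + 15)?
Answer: -19881 + 138*I*√8151/209 ≈ -19881.0 + 59.613*I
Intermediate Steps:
O = 53/26 (O = 2 + 1/(11 + 15) = 2 + 1/26 = 53/26 ≈ 2.0385)
G(c, B) = 2*B/(53/26 + c) (G(c, B) = (B + B)/(c + 53/26) = (2*B)/(53/26 + c) = 2*B/(53/26 + c))
K(G(6, -3)) - 19881 = 69*√(52*(-3)/(53 + 26*6)) - 19881 = 69*√(52*(-3)/(53 + 156)) - 19881 = 69*√(52*(-3)/209) - 19881 = 69*√(52*(-3)*(1/209)) - 19881 = 69*√(-156/209) - 19881 = 69*(2*I*√8151/209) - 19881 = 138*I*√8151/209 - 19881 = -19881 + 138*I*√8151/209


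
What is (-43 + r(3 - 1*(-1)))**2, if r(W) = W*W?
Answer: 729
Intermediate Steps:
r(W) = W**2
(-43 + r(3 - 1*(-1)))**2 = (-43 + (3 - 1*(-1))**2)**2 = (-43 + (3 + 1)**2)**2 = (-43 + 4**2)**2 = (-43 + 16)**2 = (-27)**2 = 729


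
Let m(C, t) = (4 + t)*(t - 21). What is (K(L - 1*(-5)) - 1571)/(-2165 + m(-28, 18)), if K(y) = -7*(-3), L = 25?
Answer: 1550/2231 ≈ 0.69476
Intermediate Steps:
m(C, t) = (-21 + t)*(4 + t) (m(C, t) = (4 + t)*(-21 + t) = (-21 + t)*(4 + t))
K(y) = 21
(K(L - 1*(-5)) - 1571)/(-2165 + m(-28, 18)) = (21 - 1571)/(-2165 + (-84 + 18² - 17*18)) = -1550/(-2165 + (-84 + 324 - 306)) = -1550/(-2165 - 66) = -1550/(-2231) = -1550*(-1/2231) = 1550/2231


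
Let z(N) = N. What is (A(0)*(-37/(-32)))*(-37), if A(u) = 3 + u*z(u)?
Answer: -4107/32 ≈ -128.34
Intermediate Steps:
A(u) = 3 + u**2 (A(u) = 3 + u*u = 3 + u**2)
(A(0)*(-37/(-32)))*(-37) = ((3 + 0**2)*(-37/(-32)))*(-37) = ((3 + 0)*(-37*(-1/32)))*(-37) = (3*(37/32))*(-37) = (111/32)*(-37) = -4107/32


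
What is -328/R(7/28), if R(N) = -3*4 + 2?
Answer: 164/5 ≈ 32.800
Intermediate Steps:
R(N) = -10 (R(N) = -12 + 2 = -10)
-328/R(7/28) = -328/(-10) = -328*(-⅒) = 164/5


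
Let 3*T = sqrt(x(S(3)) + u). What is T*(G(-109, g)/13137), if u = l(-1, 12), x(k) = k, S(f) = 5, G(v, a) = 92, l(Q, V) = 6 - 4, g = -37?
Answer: 92*sqrt(7)/39411 ≈ 0.0061762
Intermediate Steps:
l(Q, V) = 2
u = 2
T = sqrt(7)/3 (T = sqrt(5 + 2)/3 = sqrt(7)/3 ≈ 0.88192)
T*(G(-109, g)/13137) = (sqrt(7)/3)*(92/13137) = 92*sqrt(7)/39411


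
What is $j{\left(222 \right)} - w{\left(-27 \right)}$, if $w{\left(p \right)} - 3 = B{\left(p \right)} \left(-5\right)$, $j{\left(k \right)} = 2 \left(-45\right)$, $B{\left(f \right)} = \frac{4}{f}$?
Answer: $- \frac{2531}{27} \approx -93.741$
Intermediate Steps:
$j{\left(k \right)} = -90$
$w{\left(p \right)} = 3 - \frac{20}{p}$ ($w{\left(p \right)} = 3 + \frac{4}{p} \left(-5\right) = 3 - \frac{20}{p}$)
$j{\left(222 \right)} - w{\left(-27 \right)} = -90 - \left(3 - \frac{20}{-27}\right) = -90 - \left(3 - - \frac{20}{27}\right) = -90 - \left(3 + \frac{20}{27}\right) = -90 - \frac{101}{27} = - \frac{2531}{27}$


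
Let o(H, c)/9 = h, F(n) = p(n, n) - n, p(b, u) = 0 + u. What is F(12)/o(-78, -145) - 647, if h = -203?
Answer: -647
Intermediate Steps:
p(b, u) = u
F(n) = 0 (F(n) = n - n = 0)
o(H, c) = -1827 (o(H, c) = 9*(-203) = -1827)
F(12)/o(-78, -145) - 647 = 0/(-1827) - 647 = 0*(-1/1827) - 647 = 0 - 647 = -647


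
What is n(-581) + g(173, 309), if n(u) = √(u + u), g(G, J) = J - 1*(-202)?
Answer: 511 + I*√1162 ≈ 511.0 + 34.088*I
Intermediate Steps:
g(G, J) = 202 + J (g(G, J) = J + 202 = 202 + J)
n(u) = √2*√u (n(u) = √(2*u) = √2*√u)
n(-581) + g(173, 309) = √2*√(-581) + (202 + 309) = √2*(I*√581) + 511 = I*√1162 + 511 = 511 + I*√1162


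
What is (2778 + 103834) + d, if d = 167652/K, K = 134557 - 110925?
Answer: 629905609/5908 ≈ 1.0662e+5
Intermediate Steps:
K = 23632
d = 41913/5908 (d = 167652/23632 = 167652*(1/23632) = 41913/5908 ≈ 7.0943)
(2778 + 103834) + d = (2778 + 103834) + 41913/5908 = 106612 + 41913/5908 = 629905609/5908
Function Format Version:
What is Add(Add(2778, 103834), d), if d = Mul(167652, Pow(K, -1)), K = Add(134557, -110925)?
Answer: Rational(629905609, 5908) ≈ 1.0662e+5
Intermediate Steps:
K = 23632
d = Rational(41913, 5908) (d = Mul(167652, Pow(23632, -1)) = Mul(167652, Rational(1, 23632)) = Rational(41913, 5908) ≈ 7.0943)
Add(Add(2778, 103834), d) = Add(Add(2778, 103834), Rational(41913, 5908)) = Add(106612, Rational(41913, 5908)) = Rational(629905609, 5908)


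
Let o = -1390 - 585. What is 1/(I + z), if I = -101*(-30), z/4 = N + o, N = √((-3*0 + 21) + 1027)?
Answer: -2435/11850066 - 2*√262/5925033 ≈ -0.00021095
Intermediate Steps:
o = -1975
N = 2*√262 (N = √((0 + 21) + 1027) = √(21 + 1027) = √1048 = 2*√262 ≈ 32.373)
z = -7900 + 8*√262 (z = 4*(2*√262 - 1975) = 4*(-1975 + 2*√262) = -7900 + 8*√262 ≈ -7770.5)
I = 3030
1/(I + z) = 1/(3030 + (-7900 + 8*√262)) = 1/(-4870 + 8*√262)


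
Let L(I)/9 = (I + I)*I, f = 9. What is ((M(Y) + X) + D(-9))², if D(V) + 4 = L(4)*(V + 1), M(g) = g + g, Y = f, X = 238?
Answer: 4210704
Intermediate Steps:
Y = 9
M(g) = 2*g
L(I) = 18*I² (L(I) = 9*((I + I)*I) = 9*((2*I)*I) = 9*(2*I²) = 18*I²)
D(V) = 284 + 288*V (D(V) = -4 + (18*4²)*(V + 1) = -4 + (18*16)*(1 + V) = -4 + 288*(1 + V) = -4 + (288 + 288*V) = 284 + 288*V)
((M(Y) + X) + D(-9))² = ((2*9 + 238) + (284 + 288*(-9)))² = ((18 + 238) + (284 - 2592))² = (256 - 2308)² = (-2052)² = 4210704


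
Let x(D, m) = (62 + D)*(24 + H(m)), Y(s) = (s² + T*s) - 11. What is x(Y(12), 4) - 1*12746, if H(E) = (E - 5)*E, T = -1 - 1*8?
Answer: -11006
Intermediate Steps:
T = -9 (T = -1 - 8 = -9)
H(E) = E*(-5 + E) (H(E) = (-5 + E)*E = E*(-5 + E))
Y(s) = -11 + s² - 9*s (Y(s) = (s² - 9*s) - 11 = -11 + s² - 9*s)
x(D, m) = (24 + m*(-5 + m))*(62 + D) (x(D, m) = (62 + D)*(24 + m*(-5 + m)) = (24 + m*(-5 + m))*(62 + D))
x(Y(12), 4) - 1*12746 = (1488 + 24*(-11 + 12² - 9*12) + 62*4*(-5 + 4) + (-11 + 12² - 9*12)*4*(-5 + 4)) - 1*12746 = (1488 + 24*(-11 + 144 - 108) + 62*4*(-1) + (-11 + 144 - 108)*4*(-1)) - 12746 = (1488 + 24*25 - 248 + 25*4*(-1)) - 12746 = (1488 + 600 - 248 - 100) - 12746 = 1740 - 12746 = -11006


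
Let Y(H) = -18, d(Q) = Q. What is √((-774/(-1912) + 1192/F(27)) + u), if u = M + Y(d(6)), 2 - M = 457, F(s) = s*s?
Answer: I*√78445387103/12906 ≈ 21.702*I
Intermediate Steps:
F(s) = s²
M = -455 (M = 2 - 1*457 = 2 - 457 = -455)
u = -473 (u = -455 - 18 = -473)
√((-774/(-1912) + 1192/F(27)) + u) = √((-774/(-1912) + 1192/(27²)) - 473) = √((-774*(-1/1912) + 1192/729) - 473) = √((387/956 + 1192*(1/729)) - 473) = √((387/956 + 1192/729) - 473) = √(1421675/696924 - 473) = √(-328223377/696924) = I*√78445387103/12906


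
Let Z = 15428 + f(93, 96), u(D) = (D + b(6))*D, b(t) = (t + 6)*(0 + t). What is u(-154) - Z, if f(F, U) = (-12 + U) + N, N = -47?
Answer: -2837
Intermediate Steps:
b(t) = t*(6 + t) (b(t) = (6 + t)*t = t*(6 + t))
f(F, U) = -59 + U (f(F, U) = (-12 + U) - 47 = -59 + U)
u(D) = D*(72 + D) (u(D) = (D + 6*(6 + 6))*D = (D + 6*12)*D = (D + 72)*D = (72 + D)*D = D*(72 + D))
Z = 15465 (Z = 15428 + (-59 + 96) = 15428 + 37 = 15465)
u(-154) - Z = -154*(72 - 154) - 1*15465 = -154*(-82) - 15465 = 12628 - 15465 = -2837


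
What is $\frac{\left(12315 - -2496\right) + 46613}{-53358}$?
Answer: $- \frac{30712}{26679} \approx -1.1512$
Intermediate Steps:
$\frac{\left(12315 - -2496\right) + 46613}{-53358} = \left(\left(12315 + 2496\right) + 46613\right) \left(- \frac{1}{53358}\right) = \left(14811 + 46613\right) \left(- \frac{1}{53358}\right) = 61424 \left(- \frac{1}{53358}\right) = - \frac{30712}{26679}$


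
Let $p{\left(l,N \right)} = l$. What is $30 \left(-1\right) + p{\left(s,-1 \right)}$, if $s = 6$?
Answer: $-24$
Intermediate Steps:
$30 \left(-1\right) + p{\left(s,-1 \right)} = 30 \left(-1\right) + 6 = -30 + 6 = -24$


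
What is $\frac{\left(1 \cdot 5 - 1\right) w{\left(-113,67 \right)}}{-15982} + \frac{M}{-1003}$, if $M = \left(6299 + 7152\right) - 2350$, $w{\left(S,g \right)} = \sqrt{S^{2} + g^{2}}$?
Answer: $- \frac{653}{59} - \frac{2 \sqrt{17258}}{7991} \approx -11.101$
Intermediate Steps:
$M = 11101$ ($M = 13451 - 2350 = 11101$)
$\frac{\left(1 \cdot 5 - 1\right) w{\left(-113,67 \right)}}{-15982} + \frac{M}{-1003} = \frac{\left(1 \cdot 5 - 1\right) \sqrt{\left(-113\right)^{2} + 67^{2}}}{-15982} + \frac{11101}{-1003} = \left(5 - 1\right) \sqrt{12769 + 4489} \left(- \frac{1}{15982}\right) + 11101 \left(- \frac{1}{1003}\right) = 4 \sqrt{17258} \left(- \frac{1}{15982}\right) - \frac{653}{59} = - \frac{2 \sqrt{17258}}{7991} - \frac{653}{59} = - \frac{653}{59} - \frac{2 \sqrt{17258}}{7991}$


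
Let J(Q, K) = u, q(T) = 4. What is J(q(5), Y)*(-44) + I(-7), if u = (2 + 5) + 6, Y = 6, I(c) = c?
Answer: -579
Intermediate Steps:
u = 13 (u = 7 + 6 = 13)
J(Q, K) = 13
J(q(5), Y)*(-44) + I(-7) = 13*(-44) - 7 = -572 - 7 = -579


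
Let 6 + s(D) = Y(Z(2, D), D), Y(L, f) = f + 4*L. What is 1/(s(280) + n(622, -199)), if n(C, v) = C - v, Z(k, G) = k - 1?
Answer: 1/1099 ≈ 0.00090992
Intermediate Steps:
Z(k, G) = -1 + k
s(D) = -2 + D (s(D) = -6 + (D + 4*(-1 + 2)) = -6 + (D + 4*1) = -6 + (D + 4) = -6 + (4 + D) = -2 + D)
1/(s(280) + n(622, -199)) = 1/((-2 + 280) + (622 - 1*(-199))) = 1/(278 + (622 + 199)) = 1/(278 + 821) = 1/1099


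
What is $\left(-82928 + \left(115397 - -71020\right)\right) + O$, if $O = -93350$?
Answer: $10139$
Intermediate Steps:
$\left(-82928 + \left(115397 - -71020\right)\right) + O = \left(-82928 + \left(115397 - -71020\right)\right) - 93350 = \left(-82928 + \left(115397 + 71020\right)\right) - 93350 = \left(-82928 + 186417\right) - 93350 = 103489 - 93350 = 10139$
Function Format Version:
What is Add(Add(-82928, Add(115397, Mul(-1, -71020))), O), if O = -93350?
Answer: 10139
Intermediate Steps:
Add(Add(-82928, Add(115397, Mul(-1, -71020))), O) = Add(Add(-82928, Add(115397, Mul(-1, -71020))), -93350) = Add(Add(-82928, Add(115397, 71020)), -93350) = Add(Add(-82928, 186417), -93350) = Add(103489, -93350) = 10139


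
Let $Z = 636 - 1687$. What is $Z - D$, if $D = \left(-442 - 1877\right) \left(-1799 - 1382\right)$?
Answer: $-7377790$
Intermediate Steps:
$Z = -1051$ ($Z = 636 - 1687 = -1051$)
$D = 7376739$ ($D = \left(-2319\right) \left(-3181\right) = 7376739$)
$Z - D = -1051 - 7376739 = -7377790$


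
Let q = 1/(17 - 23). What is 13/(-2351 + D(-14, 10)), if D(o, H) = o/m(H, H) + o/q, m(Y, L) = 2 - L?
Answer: -4/697 ≈ -0.0057389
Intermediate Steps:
q = -⅙ (q = 1/(-6) = -⅙ ≈ -0.16667)
D(o, H) = -6*o + o/(2 - H) (D(o, H) = o/(2 - H) + o/(-⅙) = o/(2 - H) + o*(-6) = o/(2 - H) - 6*o = -6*o + o/(2 - H))
13/(-2351 + D(-14, 10)) = 13/(-2351 - 14*(11 - 6*10)/(-2 + 10)) = 13/(-2351 - 14*(11 - 60)/8) = 13/(-2351 - 14*⅛*(-49)) = 13/(-2351 + 343/4) = 13/(-9061/4) = 13*(-4/9061) = -4/697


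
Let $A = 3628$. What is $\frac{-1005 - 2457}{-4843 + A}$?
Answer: $\frac{1154}{405} \approx 2.8494$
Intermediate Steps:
$\frac{-1005 - 2457}{-4843 + A} = \frac{-1005 - 2457}{-4843 + 3628} = - \frac{3462}{-1215} = \left(-3462\right) \left(- \frac{1}{1215}\right) = \frac{1154}{405}$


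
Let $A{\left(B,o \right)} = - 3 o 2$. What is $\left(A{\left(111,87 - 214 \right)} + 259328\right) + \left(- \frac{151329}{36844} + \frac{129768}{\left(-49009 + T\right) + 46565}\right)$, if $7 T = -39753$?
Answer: $\frac{77834716245421}{299283812} \approx 2.6007 \cdot 10^{5}$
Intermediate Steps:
$T = -5679$ ($T = \frac{1}{7} \left(-39753\right) = -5679$)
$A{\left(B,o \right)} = - 6 o$
$\left(A{\left(111,87 - 214 \right)} + 259328\right) + \left(- \frac{151329}{36844} + \frac{129768}{\left(-49009 + T\right) + 46565}\right) = \left(- 6 \left(87 - 214\right) + 259328\right) + \left(- \frac{151329}{36844} + \frac{129768}{\left(-49009 - 5679\right) + 46565}\right) = \left(- 6 \left(87 - 214\right) + 259328\right) + \left(\left(-151329\right) \frac{1}{36844} + \frac{129768}{-54688 + 46565}\right) = \left(\left(-6\right) \left(-127\right) + 259328\right) + \left(- \frac{151329}{36844} + \frac{129768}{-8123}\right) = \left(762 + 259328\right) + \left(- \frac{151329}{36844} + 129768 \left(- \frac{1}{8123}\right)\right) = 260090 - \frac{6010417659}{299283812} = \frac{77834716245421}{299283812}$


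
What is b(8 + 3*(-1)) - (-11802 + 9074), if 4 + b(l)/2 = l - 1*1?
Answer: 2728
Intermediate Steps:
b(l) = -10 + 2*l (b(l) = -8 + 2*(l - 1*1) = -8 + 2*(l - 1) = -8 + 2*(-1 + l) = -8 + (-2 + 2*l) = -10 + 2*l)
b(8 + 3*(-1)) - (-11802 + 9074) = (-10 + 2*(8 + 3*(-1))) - (-11802 + 9074) = (-10 + 2*(8 - 3)) - 1*(-2728) = (-10 + 2*5) + 2728 = (-10 + 10) + 2728 = 0 + 2728 = 2728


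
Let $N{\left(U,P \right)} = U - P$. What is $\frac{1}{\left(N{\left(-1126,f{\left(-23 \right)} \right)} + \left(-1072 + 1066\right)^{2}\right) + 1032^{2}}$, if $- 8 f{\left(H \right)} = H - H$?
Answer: $\frac{1}{1063934} \approx 9.3991 \cdot 10^{-7}$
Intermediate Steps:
$f{\left(H \right)} = 0$ ($f{\left(H \right)} = - \frac{H - H}{8} = \left(- \frac{1}{8}\right) 0 = 0$)
$\frac{1}{\left(N{\left(-1126,f{\left(-23 \right)} \right)} + \left(-1072 + 1066\right)^{2}\right) + 1032^{2}} = \frac{1}{\left(\left(-1126 - 0\right) + \left(-1072 + 1066\right)^{2}\right) + 1032^{2}} = \frac{1}{\left(\left(-1126 + 0\right) + \left(-6\right)^{2}\right) + 1065024} = \frac{1}{\left(-1126 + 36\right) + 1065024} = \frac{1}{-1090 + 1065024} = \frac{1}{1063934}$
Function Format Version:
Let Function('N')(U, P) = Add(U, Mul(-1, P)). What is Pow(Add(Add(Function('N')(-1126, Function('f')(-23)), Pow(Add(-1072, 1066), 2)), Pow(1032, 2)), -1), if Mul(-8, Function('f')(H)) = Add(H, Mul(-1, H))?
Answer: Rational(1, 1063934) ≈ 9.3991e-7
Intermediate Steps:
Function('f')(H) = 0 (Function('f')(H) = Mul(Rational(-1, 8), Add(H, Mul(-1, H))) = Mul(Rational(-1, 8), 0) = 0)
Pow(Add(Add(Function('N')(-1126, Function('f')(-23)), Pow(Add(-1072, 1066), 2)), Pow(1032, 2)), -1) = Pow(Add(Add(Add(-1126, Mul(-1, 0)), Pow(Add(-1072, 1066), 2)), Pow(1032, 2)), -1) = Pow(Add(Add(Add(-1126, 0), Pow(-6, 2)), 1065024), -1) = Pow(Add(Add(-1126, 36), 1065024), -1) = Pow(Add(-1090, 1065024), -1) = Pow(1063934, -1) = Rational(1, 1063934)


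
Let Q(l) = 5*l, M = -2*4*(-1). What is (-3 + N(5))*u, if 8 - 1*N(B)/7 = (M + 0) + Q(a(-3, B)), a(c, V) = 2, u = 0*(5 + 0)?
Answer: 0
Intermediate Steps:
u = 0 (u = 0*5 = 0)
M = 8 (M = -8*(-1) = 8)
N(B) = -70 (N(B) = 56 - 7*((8 + 0) + 5*2) = 56 - 7*(8 + 10) = 56 - 7*18 = 56 - 126 = -70)
(-3 + N(5))*u = (-3 - 70)*0 = -73*0 = 0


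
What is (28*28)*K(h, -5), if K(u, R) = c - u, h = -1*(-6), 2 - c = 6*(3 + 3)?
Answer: -31360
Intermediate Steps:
c = -34 (c = 2 - 6*(3 + 3) = 2 - 6*6 = 2 - 1*36 = 2 - 36 = -34)
h = 6
K(u, R) = -34 - u
(28*28)*K(h, -5) = (28*28)*(-34 - 1*6) = 784*(-34 - 6) = 784*(-40) = -31360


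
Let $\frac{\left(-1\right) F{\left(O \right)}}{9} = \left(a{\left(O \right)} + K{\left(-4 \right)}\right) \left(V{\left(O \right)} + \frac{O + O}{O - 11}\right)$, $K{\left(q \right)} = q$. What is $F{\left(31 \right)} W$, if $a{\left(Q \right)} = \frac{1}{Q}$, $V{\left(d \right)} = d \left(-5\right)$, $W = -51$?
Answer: $\frac{2766393}{10} \approx 2.7664 \cdot 10^{5}$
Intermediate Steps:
$V{\left(d \right)} = - 5 d$
$F{\left(O \right)} = - 9 \left(-4 + \frac{1}{O}\right) \left(- 5 O + \frac{2 O}{-11 + O}\right)$ ($F{\left(O \right)} = - 9 \left(\frac{1}{O} - 4\right) \left(- 5 O + \frac{O + O}{O - 11}\right) = - 9 \left(-4 + \frac{1}{O}\right) \left(- 5 O + \frac{2 O}{-11 + O}\right)$)
$F{\left(31 \right)} W = \frac{9 \left(-57 - 20 \cdot 31^{2} + 233 \cdot 31\right)}{-11 + 31} \left(-51\right) = \frac{9 \left(-57 - 19220 + 7223\right)}{20} \left(-51\right) = 9 \cdot \frac{1}{20} \left(-57 - 19220 + 7223\right) \left(-51\right) = 9 \cdot \frac{1}{20} \left(-12054\right) \left(-51\right) = \left(- \frac{54243}{10}\right) \left(-51\right) = \frac{2766393}{10}$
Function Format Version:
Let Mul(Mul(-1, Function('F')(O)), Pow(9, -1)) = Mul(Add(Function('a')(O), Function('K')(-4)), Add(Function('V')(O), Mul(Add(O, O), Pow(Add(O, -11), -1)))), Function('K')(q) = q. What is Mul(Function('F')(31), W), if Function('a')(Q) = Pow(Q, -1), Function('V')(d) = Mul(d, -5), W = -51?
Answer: Rational(2766393, 10) ≈ 2.7664e+5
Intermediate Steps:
Function('V')(d) = Mul(-5, d)
Function('F')(O) = Mul(-9, Add(-4, Pow(O, -1)), Add(Mul(-5, O), Mul(2, O, Pow(Add(-11, O), -1)))) (Function('F')(O) = Mul(-9, Mul(Add(Pow(O, -1), -4), Add(Mul(-5, O), Mul(Add(O, O), Pow(Add(O, -11), -1))))) = Mul(-9, Mul(Add(-4, Pow(O, -1)), Add(Mul(-5, O), Mul(Mul(2, O), Pow(Add(-11, O), -1))))) = Mul(-9, Mul(Add(-4, Pow(O, -1)), Add(Mul(-5, O), Mul(2, O, Pow(Add(-11, O), -1))))) = Mul(-9, Add(-4, Pow(O, -1)), Add(Mul(-5, O), Mul(2, O, Pow(Add(-11, O), -1)))))
Mul(Function('F')(31), W) = Mul(Mul(9, Pow(Add(-11, 31), -1), Add(-57, Mul(-20, Pow(31, 2)), Mul(233, 31))), -51) = Mul(Mul(9, Pow(20, -1), Add(-57, Mul(-20, 961), 7223)), -51) = Mul(Mul(9, Rational(1, 20), Add(-57, -19220, 7223)), -51) = Mul(Mul(9, Rational(1, 20), -12054), -51) = Mul(Rational(-54243, 10), -51) = Rational(2766393, 10)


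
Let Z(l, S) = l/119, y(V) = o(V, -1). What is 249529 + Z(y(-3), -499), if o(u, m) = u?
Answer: 29693948/119 ≈ 2.4953e+5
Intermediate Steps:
y(V) = V
Z(l, S) = l/119 (Z(l, S) = l*(1/119) = l/119)
249529 + Z(y(-3), -499) = 249529 + (1/119)*(-3) = 249529 - 3/119 = 29693948/119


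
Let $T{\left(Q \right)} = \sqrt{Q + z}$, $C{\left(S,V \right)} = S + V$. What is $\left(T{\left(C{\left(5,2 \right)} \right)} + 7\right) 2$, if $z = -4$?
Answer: $14 + 2 \sqrt{3} \approx 17.464$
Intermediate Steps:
$T{\left(Q \right)} = \sqrt{-4 + Q}$ ($T{\left(Q \right)} = \sqrt{Q - 4} = \sqrt{-4 + Q}$)
$\left(T{\left(C{\left(5,2 \right)} \right)} + 7\right) 2 = \left(\sqrt{-4 + \left(5 + 2\right)} + 7\right) 2 = \left(\sqrt{-4 + 7} + 7\right) 2 = \left(\sqrt{3} + 7\right) 2 = \left(7 + \sqrt{3}\right) 2 = 14 + 2 \sqrt{3}$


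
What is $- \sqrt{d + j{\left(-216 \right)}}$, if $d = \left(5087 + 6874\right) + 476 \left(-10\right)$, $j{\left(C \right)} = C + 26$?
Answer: $- 3 \sqrt{779} \approx -83.732$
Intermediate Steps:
$j{\left(C \right)} = 26 + C$
$d = 7201$ ($d = 11961 - 4760 = 7201$)
$- \sqrt{d + j{\left(-216 \right)}} = - \sqrt{7201 + \left(26 - 216\right)} = - \sqrt{7201 - 190} = - \sqrt{7011} = - 3 \sqrt{779}$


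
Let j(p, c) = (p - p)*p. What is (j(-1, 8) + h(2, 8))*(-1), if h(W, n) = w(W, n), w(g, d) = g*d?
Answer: -16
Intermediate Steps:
w(g, d) = d*g
j(p, c) = 0 (j(p, c) = 0*p = 0)
h(W, n) = W*n (h(W, n) = n*W = W*n)
(j(-1, 8) + h(2, 8))*(-1) = (0 + 2*8)*(-1) = (0 + 16)*(-1) = 16*(-1) = -16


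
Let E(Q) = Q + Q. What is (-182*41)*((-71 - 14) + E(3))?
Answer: 589498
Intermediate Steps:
E(Q) = 2*Q
(-182*41)*((-71 - 14) + E(3)) = (-182*41)*((-71 - 14) + 2*3) = -7462*(-85 + 6) = -7462*(-79) = 589498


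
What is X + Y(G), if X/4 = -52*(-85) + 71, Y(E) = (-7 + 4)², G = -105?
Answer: 17973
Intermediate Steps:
Y(E) = 9 (Y(E) = (-3)² = 9)
X = 17964 (X = 4*(-52*(-85) + 71) = 4*(4420 + 71) = 4*4491 = 17964)
X + Y(G) = 17964 + 9 = 17973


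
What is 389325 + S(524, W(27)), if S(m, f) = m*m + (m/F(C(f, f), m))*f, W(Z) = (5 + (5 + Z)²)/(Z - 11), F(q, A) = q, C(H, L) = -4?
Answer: 10487617/16 ≈ 6.5548e+5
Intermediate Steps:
W(Z) = (5 + (5 + Z)²)/(-11 + Z)
S(m, f) = m² - f*m/4 (S(m, f) = m*m + (m/(-4))*f = m² + (m*(-¼))*f = m² + (-m/4)*f = m² - f*m/4)
389325 + S(524, W(27)) = 389325 + (¼)*524*(-(5 + (5 + 27)²)/(-11 + 27) + 4*524) = 389325 + (¼)*524*(-(5 + 32²)/16 + 2096) = 389325 + (¼)*524*(-(5 + 1024)/16 + 2096) = 389325 + (¼)*524*(-1029/16 + 2096) = 389325 + (¼)*524*(32507/16) = 389325 + 4258417/16 = 10487617/16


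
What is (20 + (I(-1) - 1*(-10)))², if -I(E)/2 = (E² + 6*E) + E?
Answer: 1764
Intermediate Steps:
I(E) = -14*E - 2*E² (I(E) = -2*((E² + 6*E) + E) = -2*(E² + 7*E) = -14*E - 2*E²)
(20 + (I(-1) - 1*(-10)))² = (20 + (-2*(-1)*(7 - 1) - 1*(-10)))² = (20 + (-2*(-1)*6 + 10))² = (20 + (12 + 10))² = (20 + 22)² = 42² = 1764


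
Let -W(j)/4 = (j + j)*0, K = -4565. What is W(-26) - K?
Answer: 4565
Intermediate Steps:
W(j) = 0 (W(j) = -4*(j + j)*0 = -4*2*j*0 = -4*0 = 0)
W(-26) - K = 0 - 1*(-4565) = 0 + 4565 = 4565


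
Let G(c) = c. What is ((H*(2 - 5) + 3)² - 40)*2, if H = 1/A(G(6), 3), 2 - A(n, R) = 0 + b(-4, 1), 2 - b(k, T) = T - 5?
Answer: -415/8 ≈ -51.875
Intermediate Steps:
b(k, T) = 7 - T (b(k, T) = 2 - (T - 5) = 2 - (-5 + T) = 2 + (5 - T) = 7 - T)
A(n, R) = -4 (A(n, R) = 2 - (0 + (7 - 1*1)) = 2 - (0 + (7 - 1)) = 2 - (0 + 6) = 2 - 1*6 = 2 - 6 = -4)
H = -¼ (H = 1/(-4) = -¼ ≈ -0.25000)
((H*(2 - 5) + 3)² - 40)*2 = ((-(2 - 5)/4 + 3)² - 40)*2 = ((-¼*(-3) + 3)² - 40)*2 = ((¾ + 3)² - 40)*2 = ((15/4)² - 40)*2 = (225/16 - 40)*2 = -415/16*2 = -415/8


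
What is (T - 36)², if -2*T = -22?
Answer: 625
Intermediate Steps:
T = 11 (T = -½*(-22) = 11)
(T - 36)² = (11 - 36)² = (-25)² = 625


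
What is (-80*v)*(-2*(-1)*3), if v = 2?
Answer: -960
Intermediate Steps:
(-80*v)*(-2*(-1)*3) = (-80*2)*(-2*(-1)*3) = -320*3 = -160*6 = -960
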